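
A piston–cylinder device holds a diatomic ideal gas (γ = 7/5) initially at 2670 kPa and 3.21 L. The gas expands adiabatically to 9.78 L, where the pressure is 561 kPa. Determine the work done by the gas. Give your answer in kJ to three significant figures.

Adiabatic: W = (P₁V₁ − P₂V₂)/(γ − 1) with γ = 7/5.
P₁V₁ = 8571 J, P₂V₂ = 5487 J.
W = (8571 − 5487) / 0.4 = 7710 J.

W ≈ 7.71 kJ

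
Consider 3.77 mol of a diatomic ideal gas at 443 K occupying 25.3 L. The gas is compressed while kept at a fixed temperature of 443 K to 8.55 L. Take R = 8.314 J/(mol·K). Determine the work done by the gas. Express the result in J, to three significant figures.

Isothermal: W = nRT ln(V₂/V₁).
W = (3.77)(8.314)(443) × ln(8.55/25.3)
  = 13885 × -1.085
W_by_gas = -15064 J.

W ≈ -15100 J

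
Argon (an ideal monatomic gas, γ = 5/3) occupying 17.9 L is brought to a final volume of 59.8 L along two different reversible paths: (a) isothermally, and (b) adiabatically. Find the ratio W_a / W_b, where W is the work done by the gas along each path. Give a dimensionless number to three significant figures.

W_a / W_b ≈ 1.46

Path (a) isothermal: W = P₁V₁ ln(V₂/V₁) → W_a/(P₁V₁) = 1.206.
Path (b) adiabatic: W = P₁V₁(1 − (V₁/V₂)^(γ−1))/(γ−1) → W_b/(P₁V₁) = 0.8288.
W_a / W_b = 1.206 / 0.8288 = 1.455.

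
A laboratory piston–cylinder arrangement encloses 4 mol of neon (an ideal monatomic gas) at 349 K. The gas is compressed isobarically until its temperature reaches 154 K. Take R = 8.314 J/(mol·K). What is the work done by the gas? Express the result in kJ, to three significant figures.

Isobaric: W = P ΔV = nR ΔT.
W = (4)(8.314)(154 − 349) = -6485 J.

W ≈ -6.48 kJ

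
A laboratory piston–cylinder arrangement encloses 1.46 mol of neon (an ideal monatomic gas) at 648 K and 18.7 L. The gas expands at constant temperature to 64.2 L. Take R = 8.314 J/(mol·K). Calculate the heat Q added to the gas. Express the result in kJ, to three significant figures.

Q ≈ 9.70 kJ

Isothermal ⇒ ΔU = 0, so Q = W = nRT ln(V₂/V₁).
Q = (1.46)(8.314)(648) ln(64.2/18.7) = 7866 × 1.233 = 9702 J.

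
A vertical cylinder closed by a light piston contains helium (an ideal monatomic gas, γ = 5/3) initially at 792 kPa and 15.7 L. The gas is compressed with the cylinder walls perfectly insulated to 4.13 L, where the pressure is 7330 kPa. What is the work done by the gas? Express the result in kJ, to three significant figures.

W ≈ -26.8 kJ

Adiabatic: W = (P₁V₁ − P₂V₂)/(γ − 1) with γ = 5/3.
P₁V₁ = 12434 J, P₂V₂ = 30273 J.
W = (12434 − 30273) / 0.6667 = -26758 J.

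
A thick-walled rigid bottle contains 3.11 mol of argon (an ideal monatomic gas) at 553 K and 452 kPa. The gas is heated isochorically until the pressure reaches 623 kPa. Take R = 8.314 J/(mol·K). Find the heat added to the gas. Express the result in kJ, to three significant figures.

Constant volume ⇒ W = 0, so Q = ΔU = nCᵥΔT with Cᵥ = 3R/2 = 12.47 J/(mol·K).
At constant V, T₂/T₁ = P₂/P₁ ⇒ ΔT = T₁(P₂/P₁ − 1) = 553·(623/452 − 1) = 209.2 K.
ΔU = (3.11)(12.47)(209.2) = 8114 J.

Q ≈ 8.11 kJ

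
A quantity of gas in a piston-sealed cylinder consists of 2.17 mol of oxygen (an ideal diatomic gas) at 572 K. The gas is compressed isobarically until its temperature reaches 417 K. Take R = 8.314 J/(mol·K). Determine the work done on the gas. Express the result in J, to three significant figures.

W ≈ 2800 J

Isobaric: W = P ΔV = nR ΔT.
W = (2.17)(8.314)(417 − 572) = -2796 J.
Work on gas = −W_by = 2796 J.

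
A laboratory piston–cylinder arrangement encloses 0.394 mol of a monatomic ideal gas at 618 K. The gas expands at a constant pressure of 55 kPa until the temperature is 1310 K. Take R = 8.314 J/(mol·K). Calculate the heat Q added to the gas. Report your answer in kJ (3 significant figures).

Isobaric: W = nRΔT = (0.394)(8.314)(692) = 2267 J.
ΔU = nCᵥΔT with Cᵥ = 3R/2: ΔU = (0.394)(12.47)(692) = 3400 J.
Q = ΔU + W = 3400 + 2267 = 5667 J.

Q ≈ 5.67 kJ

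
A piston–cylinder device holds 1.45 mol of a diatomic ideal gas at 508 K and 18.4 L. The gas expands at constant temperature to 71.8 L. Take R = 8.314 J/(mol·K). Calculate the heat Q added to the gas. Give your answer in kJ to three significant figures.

Isothermal ⇒ ΔU = 0, so Q = W = nRT ln(V₂/V₁).
Q = (1.45)(8.314)(508) ln(71.8/18.4) = 6124 × 1.362 = 8338 J.

Q ≈ 8.34 kJ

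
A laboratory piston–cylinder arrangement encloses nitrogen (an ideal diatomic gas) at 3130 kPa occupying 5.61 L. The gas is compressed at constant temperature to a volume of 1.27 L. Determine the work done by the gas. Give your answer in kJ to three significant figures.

W ≈ -26.1 kJ

Isothermal: W = nRT ln(V₂/V₁) = P₁V₁ ln(V₂/V₁).
P₁V₁ = (3130 kPa)(5.61 L) = 17559 J.
W = 17559 × ln(1.27/5.61) = 17559 × -1.486
W_by_gas = -26085 J.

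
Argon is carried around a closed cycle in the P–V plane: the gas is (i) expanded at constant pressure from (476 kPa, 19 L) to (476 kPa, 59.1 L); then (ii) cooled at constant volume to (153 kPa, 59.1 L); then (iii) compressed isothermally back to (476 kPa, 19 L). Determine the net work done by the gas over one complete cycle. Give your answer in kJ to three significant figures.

Leg (i): W = PΔV = (476)(59.1 − 19) = 19088 J.
Leg (ii): W = 0.
Leg (iii): W = PᵢVᵢ ln(V_f/Vᵢ) = (9042) ln(19/59.1) = -10261 J.
W_net = 19088 − 10261 = 8826 J.

W_net ≈ 8.83 kJ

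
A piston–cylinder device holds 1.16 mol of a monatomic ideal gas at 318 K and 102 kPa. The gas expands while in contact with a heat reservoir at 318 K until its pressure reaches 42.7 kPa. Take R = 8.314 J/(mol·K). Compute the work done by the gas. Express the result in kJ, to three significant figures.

Isothermal process: W = nRT ln(V₂/V₁) = nRT ln(P₁/P₂).
W = (1.16)(8.314)(318) × ln(102/42.7)
  = 3067 × ln(2.389) = 3067 × 0.8708
W_by_gas = 2671 J.

W ≈ 2.67 kJ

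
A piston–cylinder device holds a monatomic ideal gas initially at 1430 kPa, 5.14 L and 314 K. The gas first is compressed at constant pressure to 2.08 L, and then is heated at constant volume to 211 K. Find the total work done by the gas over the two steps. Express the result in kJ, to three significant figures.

W_total ≈ -4.38 kJ

Step 1 (isobaric): W = PΔV = (1430 kPa)(2.08 − 5.14 L) = -4376 J.
Step 2 (isochoric): W = 0 (constant volume).
W_total = -4376 + 0 = -4376 J.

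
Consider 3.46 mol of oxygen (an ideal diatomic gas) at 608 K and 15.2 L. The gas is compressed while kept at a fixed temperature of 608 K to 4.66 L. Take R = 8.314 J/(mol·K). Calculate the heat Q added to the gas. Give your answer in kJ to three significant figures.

Q ≈ -20.7 kJ

Isothermal ⇒ ΔU = 0, so Q = W = nRT ln(V₂/V₁).
Q = (3.46)(8.314)(608) ln(4.66/15.2) = 17490 × -1.182 = -20678 J.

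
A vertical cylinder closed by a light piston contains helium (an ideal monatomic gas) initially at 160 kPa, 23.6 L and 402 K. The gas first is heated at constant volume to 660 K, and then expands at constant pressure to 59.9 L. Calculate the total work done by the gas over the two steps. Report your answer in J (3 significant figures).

Step 1 (isochoric): W = 0 (constant volume).
After step 1: P = 262.7 kPa (V unchanged).
Step 2 (isobaric): W = PΔV = (262.7 kPa)(59.9 − 23.6 L) = 9536 J.
W_total = 0 + 9536 = 9536 J.

W_total ≈ 9540 J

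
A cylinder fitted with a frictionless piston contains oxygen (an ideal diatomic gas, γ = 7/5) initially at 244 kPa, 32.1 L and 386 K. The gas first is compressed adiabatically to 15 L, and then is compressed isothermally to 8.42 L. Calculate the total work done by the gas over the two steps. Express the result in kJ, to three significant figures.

W_total ≈ -13.1 kJ

Step 1 (adiabatic): W = (P₁V₁ − P₂V₂)/(γ−1) = (7832 − 10618)/0.4 = -6965 J.
After step 1: P = 707.9 kPa, V = 15 L, T = 523.3 K.
Step 2 (isothermal): W = P₁V₁ ln(V₂/V₁) = (10618) ln(8.42/15) = -6132 J.
W_total = -6965 − 6132 = -13097 J.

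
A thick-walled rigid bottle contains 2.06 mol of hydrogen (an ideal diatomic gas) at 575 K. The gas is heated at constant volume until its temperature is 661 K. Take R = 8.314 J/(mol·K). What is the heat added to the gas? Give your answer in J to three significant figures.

Constant volume ⇒ W = 0, so Q = ΔU = nCᵥΔT with Cᵥ = 5R/2 = 20.79 J/(mol·K).
ΔU = (2.06)(20.79)(661 − 575) = 3682 J.

Q ≈ 3680 J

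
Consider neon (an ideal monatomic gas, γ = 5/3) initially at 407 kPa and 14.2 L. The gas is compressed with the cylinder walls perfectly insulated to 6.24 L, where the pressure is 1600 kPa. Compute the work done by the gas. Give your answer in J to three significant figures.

W ≈ -6310 J

Adiabatic: W = (P₁V₁ − P₂V₂)/(γ − 1) with γ = 5/3.
P₁V₁ = 5779 J, P₂V₂ = 9984 J.
W = (5779 − 9984) / 0.6667 = -6307 J.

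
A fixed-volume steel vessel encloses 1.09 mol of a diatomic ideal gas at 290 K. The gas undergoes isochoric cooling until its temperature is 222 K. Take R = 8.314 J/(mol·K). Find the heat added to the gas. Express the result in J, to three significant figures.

Q ≈ -1540 J

Constant volume ⇒ W = 0, so Q = ΔU = nCᵥΔT with Cᵥ = 5R/2 = 20.79 J/(mol·K).
ΔU = (1.09)(20.79)(222 − 290) = -1541 J.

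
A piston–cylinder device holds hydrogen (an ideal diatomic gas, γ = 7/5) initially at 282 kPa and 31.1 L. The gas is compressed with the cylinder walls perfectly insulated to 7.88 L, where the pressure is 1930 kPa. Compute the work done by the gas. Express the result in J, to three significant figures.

Adiabatic: W = (P₁V₁ − P₂V₂)/(γ − 1) with γ = 7/5.
P₁V₁ = 8770 J, P₂V₂ = 15208 J.
W = (8770 − 15208) / 0.4 = -16096 J.

W ≈ -16100 J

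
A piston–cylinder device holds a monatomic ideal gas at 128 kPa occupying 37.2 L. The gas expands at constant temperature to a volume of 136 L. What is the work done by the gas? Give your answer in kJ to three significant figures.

Isothermal: W = nRT ln(V₂/V₁) = P₁V₁ ln(V₂/V₁).
P₁V₁ = (128 kPa)(37.2 L) = 4762 J.
W = 4762 × ln(136/37.2) = 4762 × 1.296
W_by_gas = 6173 J.

W ≈ 6.17 kJ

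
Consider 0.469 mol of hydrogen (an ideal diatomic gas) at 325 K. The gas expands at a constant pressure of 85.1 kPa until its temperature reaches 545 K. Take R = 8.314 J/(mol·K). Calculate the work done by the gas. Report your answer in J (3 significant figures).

W ≈ 858 J

Isobaric: W = P ΔV = nR ΔT.
W = (0.469)(8.314)(545 − 325) = 857.8 J.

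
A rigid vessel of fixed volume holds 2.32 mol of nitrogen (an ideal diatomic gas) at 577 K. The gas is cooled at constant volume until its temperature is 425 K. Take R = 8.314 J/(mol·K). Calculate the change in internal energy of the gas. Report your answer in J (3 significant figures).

ΔU ≈ -7330 J

Constant volume ⇒ W = 0, so Q = ΔU = nCᵥΔT with Cᵥ = 5R/2 = 20.79 J/(mol·K).
ΔU = (2.32)(20.79)(425 − 577) = -7330 J.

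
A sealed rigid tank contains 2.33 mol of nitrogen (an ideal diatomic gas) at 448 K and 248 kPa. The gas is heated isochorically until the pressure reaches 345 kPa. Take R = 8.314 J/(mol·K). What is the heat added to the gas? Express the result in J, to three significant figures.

Constant volume ⇒ W = 0, so Q = ΔU = nCᵥΔT with Cᵥ = 5R/2 = 20.79 J/(mol·K).
At constant V, T₂/T₁ = P₂/P₁ ⇒ ΔT = T₁(P₂/P₁ − 1) = 448·(345/248 − 1) = 175.2 K.
ΔU = (2.33)(20.79)(175.2) = 8486 J.

Q ≈ 8490 J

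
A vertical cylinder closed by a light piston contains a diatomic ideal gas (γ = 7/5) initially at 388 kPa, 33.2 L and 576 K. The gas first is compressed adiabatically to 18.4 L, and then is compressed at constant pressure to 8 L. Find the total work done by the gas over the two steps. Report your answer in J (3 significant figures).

W_total ≈ -17800 J

Step 1 (adiabatic): W = (P₁V₁ − P₂V₂)/(γ−1) = (12882 − 16312)/0.4 = -8575 J.
After step 1: P = 886.5 kPa, V = 18.4 L, T = 729.4 K.
Step 2 (isobaric): W = PΔV = (886.5 kPa)(8 − 18.4 L) = -9220 J.
W_total = -8575 − 9220 = -17795 J.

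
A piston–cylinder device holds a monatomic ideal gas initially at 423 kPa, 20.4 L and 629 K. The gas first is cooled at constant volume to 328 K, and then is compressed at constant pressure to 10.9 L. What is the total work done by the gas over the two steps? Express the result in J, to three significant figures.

Step 1 (isochoric): W = 0 (constant volume).
After step 1: P = 220.6 kPa (V unchanged).
Step 2 (isobaric): W = PΔV = (220.6 kPa)(10.9 − 20.4 L) = -2095 J.
W_total = 0 − 2095 = -2095 J.

W_total ≈ -2100 J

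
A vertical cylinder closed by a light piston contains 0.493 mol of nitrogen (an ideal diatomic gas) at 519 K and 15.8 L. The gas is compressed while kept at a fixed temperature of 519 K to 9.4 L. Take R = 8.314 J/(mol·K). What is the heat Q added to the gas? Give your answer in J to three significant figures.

Isothermal ⇒ ΔU = 0, so Q = W = nRT ln(V₂/V₁).
Q = (0.493)(8.314)(519) ln(9.4/15.8) = 2127 × -0.5193 = -1105 J.

Q ≈ -1100 J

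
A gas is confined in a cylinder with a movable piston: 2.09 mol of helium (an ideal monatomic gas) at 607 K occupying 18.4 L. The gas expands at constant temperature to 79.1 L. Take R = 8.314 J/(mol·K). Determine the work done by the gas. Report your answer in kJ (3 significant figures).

W ≈ 15.4 kJ

Isothermal: W = nRT ln(V₂/V₁).
W = (2.09)(8.314)(607) × ln(79.1/18.4)
  = 10547 × 1.458
W_by_gas = 15382 J.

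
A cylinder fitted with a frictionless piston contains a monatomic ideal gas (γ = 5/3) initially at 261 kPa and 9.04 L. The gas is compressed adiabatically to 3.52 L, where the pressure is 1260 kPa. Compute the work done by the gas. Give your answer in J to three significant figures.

W ≈ -3110 J

Adiabatic: W = (P₁V₁ − P₂V₂)/(γ − 1) with γ = 5/3.
P₁V₁ = 2359 J, P₂V₂ = 4435 J.
W = (2359 − 4435) / 0.6667 = -3114 J.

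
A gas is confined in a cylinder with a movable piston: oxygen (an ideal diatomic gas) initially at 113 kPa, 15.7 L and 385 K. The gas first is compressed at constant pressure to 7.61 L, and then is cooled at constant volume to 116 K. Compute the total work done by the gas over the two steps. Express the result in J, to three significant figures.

Step 1 (isobaric): W = PΔV = (113 kPa)(7.61 − 15.7 L) = -914.2 J.
Step 2 (isochoric): W = 0 (constant volume).
W_total = -914.2 + 0 = -914.2 J.

W_total ≈ -914 J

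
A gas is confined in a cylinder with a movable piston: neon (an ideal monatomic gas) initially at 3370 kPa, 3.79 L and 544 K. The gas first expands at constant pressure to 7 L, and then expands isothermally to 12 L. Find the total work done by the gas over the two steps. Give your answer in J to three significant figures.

W_total ≈ 23500 J

Step 1 (isobaric): W = PΔV = (3370 kPa)(7 − 3.79 L) = 10818 J.
After step 1: P = 3370 kPa, V = 7 L, T = 1005 K.
Step 2 (isothermal): W = P₁V₁ ln(V₂/V₁) = (23590) ln(12/7) = 12715 J.
W_total = 10818 + 12715 = 23533 J.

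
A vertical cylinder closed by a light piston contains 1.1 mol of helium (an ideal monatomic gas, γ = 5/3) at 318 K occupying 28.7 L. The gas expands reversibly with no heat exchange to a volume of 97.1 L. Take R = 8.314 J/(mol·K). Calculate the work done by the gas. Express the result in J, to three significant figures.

W ≈ 2430 J

Adiabatic: TV^(γ−1) = const with γ = 5/3.
T₂ = T₁ (V₁/V₂)^(γ−1) = 318 × (28.7/97.1)^0.667 = 318 × 0.4437 = 141.1 K.
W_by = nCᵥ(T₁ − T₂) = (1.1)(12.47)(318 − 141.1) = 2427 J.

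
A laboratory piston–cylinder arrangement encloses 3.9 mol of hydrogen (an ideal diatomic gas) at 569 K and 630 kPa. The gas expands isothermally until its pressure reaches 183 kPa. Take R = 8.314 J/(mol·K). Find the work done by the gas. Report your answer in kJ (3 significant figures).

Isothermal process: W = nRT ln(V₂/V₁) = nRT ln(P₁/P₂).
W = (3.9)(8.314)(569) × ln(630/183)
  = 18450 × ln(3.443) = 18450 × 1.236
W_by_gas = 22808 J.

W ≈ 22.8 kJ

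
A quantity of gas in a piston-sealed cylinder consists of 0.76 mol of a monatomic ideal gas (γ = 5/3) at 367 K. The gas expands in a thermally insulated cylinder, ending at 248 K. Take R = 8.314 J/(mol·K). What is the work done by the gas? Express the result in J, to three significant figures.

Adiabatic ⇒ Q = 0, so W_by = −ΔU = nCᵥ(T₁ − T₂).
Cᵥ = 3R/2 = 12.47 J/(mol·K).
W = (0.76)(12.47)(367 − 248) = 1128 J.

W ≈ 1130 J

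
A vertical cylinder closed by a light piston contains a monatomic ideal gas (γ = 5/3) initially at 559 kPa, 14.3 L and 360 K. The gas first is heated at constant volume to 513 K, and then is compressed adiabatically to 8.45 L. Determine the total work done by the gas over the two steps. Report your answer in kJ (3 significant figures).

Step 1 (isochoric): W = 0 (constant volume).
After step 1: P = 796.6 kPa (V unchanged).
Step 2 (adiabatic): W = (P₁V₁ − P₂V₂)/(γ−1) = (11391 − 16176)/0.667 = -7178 J.
W_total = 0 − 7178 = -7178 J.

W_total ≈ -7.18 kJ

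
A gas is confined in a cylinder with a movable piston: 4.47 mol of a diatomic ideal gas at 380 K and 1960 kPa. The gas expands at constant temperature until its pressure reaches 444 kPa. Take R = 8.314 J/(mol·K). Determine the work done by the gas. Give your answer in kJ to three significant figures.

Isothermal process: W = nRT ln(V₂/V₁) = nRT ln(P₁/P₂).
W = (4.47)(8.314)(380) × ln(1960/444)
  = 14122 × ln(4.414) = 14122 × 1.485
W_by_gas = 20970 J.

W ≈ 21.0 kJ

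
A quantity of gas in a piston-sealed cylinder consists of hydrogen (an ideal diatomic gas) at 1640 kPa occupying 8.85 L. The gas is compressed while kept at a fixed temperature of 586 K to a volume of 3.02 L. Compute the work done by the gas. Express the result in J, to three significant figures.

Isothermal: W = nRT ln(V₂/V₁) = P₁V₁ ln(V₂/V₁).
P₁V₁ = (1640 kPa)(8.85 L) = 14514 J.
W = 14514 × ln(3.02/8.85) = 14514 × -1.075
W_by_gas = -15605 J.

W ≈ -15600 J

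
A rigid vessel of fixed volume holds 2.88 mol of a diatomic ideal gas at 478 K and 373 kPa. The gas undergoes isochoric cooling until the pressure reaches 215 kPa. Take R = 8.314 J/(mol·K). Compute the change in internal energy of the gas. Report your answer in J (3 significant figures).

ΔU ≈ -12100 J

Constant volume ⇒ W = 0, so Q = ΔU = nCᵥΔT with Cᵥ = 5R/2 = 20.79 J/(mol·K).
At constant V, T₂/T₁ = P₂/P₁ ⇒ ΔT = T₁(P₂/P₁ − 1) = 478·(215/373 − 1) = -202.5 K.
ΔU = (2.88)(20.79)(-202.5) = -12120 J.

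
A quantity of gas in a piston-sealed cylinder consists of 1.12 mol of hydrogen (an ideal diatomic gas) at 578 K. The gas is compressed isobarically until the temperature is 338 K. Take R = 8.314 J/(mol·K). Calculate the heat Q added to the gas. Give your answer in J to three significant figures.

Isobaric: W = nRΔT = (1.12)(8.314)(-240) = -2235 J.
ΔU = nCᵥΔT with Cᵥ = 5R/2: ΔU = (1.12)(20.79)(-240) = -5587 J.
Q = ΔU + W = -5587 − 2235 = -7822 J.

Q ≈ -7820 J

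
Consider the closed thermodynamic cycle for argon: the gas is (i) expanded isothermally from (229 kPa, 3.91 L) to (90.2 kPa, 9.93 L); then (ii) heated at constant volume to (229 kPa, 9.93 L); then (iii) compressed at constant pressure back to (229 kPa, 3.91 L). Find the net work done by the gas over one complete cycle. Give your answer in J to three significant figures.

Leg (i): W = PᵢVᵢ ln(V_f/Vᵢ) = (895.4) ln(9.93/3.91) = 834.5 J.
Leg (ii): W = 0.
Leg (iii): W = PΔV = (229)(3.91 − 9.93) = -1379 J.
W_net = 834.5 − 1379 = -544.1 J.

W_net ≈ -544 J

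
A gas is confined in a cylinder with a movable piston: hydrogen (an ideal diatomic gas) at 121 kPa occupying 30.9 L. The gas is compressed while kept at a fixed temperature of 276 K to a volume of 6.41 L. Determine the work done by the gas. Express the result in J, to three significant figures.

Isothermal: W = nRT ln(V₂/V₁) = P₁V₁ ln(V₂/V₁).
P₁V₁ = (121 kPa)(30.9 L) = 3739 J.
W = 3739 × ln(6.41/30.9) = 3739 × -1.573
W_by_gas = -5881 J.

W ≈ -5880 J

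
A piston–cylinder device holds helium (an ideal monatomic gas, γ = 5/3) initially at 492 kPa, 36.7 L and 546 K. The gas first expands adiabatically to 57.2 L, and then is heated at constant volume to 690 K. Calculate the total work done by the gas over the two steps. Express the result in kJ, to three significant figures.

Step 1 (adiabatic): W = (P₁V₁ − P₂V₂)/(γ−1) = (18056 − 13432)/0.667 = 6936 J.
Step 2 (isochoric): W = 0 (constant volume).
W_total = 6936 + 0 = 6936 J.

W_total ≈ 6.94 kJ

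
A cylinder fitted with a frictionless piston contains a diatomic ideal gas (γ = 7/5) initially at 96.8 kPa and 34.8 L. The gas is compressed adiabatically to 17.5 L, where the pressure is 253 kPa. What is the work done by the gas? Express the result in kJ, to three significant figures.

W ≈ -2.65 kJ

Adiabatic: W = (P₁V₁ − P₂V₂)/(γ − 1) with γ = 7/5.
P₁V₁ = 3369 J, P₂V₂ = 4428 J.
W = (3369 − 4428) / 0.4 = -2647 J.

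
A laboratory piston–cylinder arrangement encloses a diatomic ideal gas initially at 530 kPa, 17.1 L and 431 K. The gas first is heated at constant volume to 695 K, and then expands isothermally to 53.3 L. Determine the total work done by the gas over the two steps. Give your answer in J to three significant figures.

W_total ≈ 16600 J

Step 1 (isochoric): W = 0 (constant volume).
After step 1: P = 854.6 kPa (V unchanged).
Step 2 (isothermal): W = P₁V₁ ln(V₂/V₁) = (14614) ln(53.3/17.1) = 16614 J.
W_total = 0 + 16614 = 16614 J.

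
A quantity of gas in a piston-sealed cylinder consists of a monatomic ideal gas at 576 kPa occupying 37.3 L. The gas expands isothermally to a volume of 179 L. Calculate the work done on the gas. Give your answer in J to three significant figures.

W ≈ -33700 J

Isothermal: W = nRT ln(V₂/V₁) = P₁V₁ ln(V₂/V₁).
P₁V₁ = (576 kPa)(37.3 L) = 21485 J.
W = 21485 × ln(179/37.3) = 21485 × 1.568
W_by_gas = 33697 J; work on gas = −W_by = -33697 J.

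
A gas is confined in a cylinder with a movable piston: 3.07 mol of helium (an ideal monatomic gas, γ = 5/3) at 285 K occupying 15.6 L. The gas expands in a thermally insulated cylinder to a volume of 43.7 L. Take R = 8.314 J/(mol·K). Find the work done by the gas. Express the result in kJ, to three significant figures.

W ≈ 5.42 kJ

Adiabatic: TV^(γ−1) = const with γ = 5/3.
T₂ = T₁ (V₁/V₂)^(γ−1) = 285 × (15.6/43.7)^0.667 = 285 × 0.5032 = 143.4 K.
W_by = nCᵥ(T₁ − T₂) = (3.07)(12.47)(285 − 143.4) = 5421 J.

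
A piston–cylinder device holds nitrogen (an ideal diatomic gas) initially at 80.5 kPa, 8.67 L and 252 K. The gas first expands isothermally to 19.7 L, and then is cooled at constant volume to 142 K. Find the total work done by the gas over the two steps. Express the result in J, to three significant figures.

W_total ≈ 573 J

Step 1 (isothermal): W = P₁V₁ ln(V₂/V₁) = (697.9) ln(19.7/8.67) = 572.8 J.
Step 2 (isochoric): W = 0 (constant volume).
W_total = 572.8 + 0 = 572.8 J.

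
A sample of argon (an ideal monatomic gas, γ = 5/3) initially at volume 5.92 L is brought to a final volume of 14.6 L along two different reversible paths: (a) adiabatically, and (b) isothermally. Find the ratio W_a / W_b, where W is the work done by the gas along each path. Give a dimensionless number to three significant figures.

Path (a) adiabatic: W = P₁V₁(1 − (V₁/V₂)^(γ−1))/(γ−1) → W_a/(P₁V₁) = 0.6783.
Path (b) isothermal: W = P₁V₁ ln(V₂/V₁) → W_b/(P₁V₁) = 0.9027.
W_a / W_b = 0.6783 / 0.9027 = 0.7514.

W_a / W_b ≈ 0.751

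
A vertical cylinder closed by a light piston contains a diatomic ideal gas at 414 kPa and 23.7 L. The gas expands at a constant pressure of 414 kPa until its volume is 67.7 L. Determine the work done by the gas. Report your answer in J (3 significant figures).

W ≈ 18200 J

Isobaric: W = P ΔV.
W = (414 kPa)(67.7 − 23.7 L) = (414)(44) = 18216 J.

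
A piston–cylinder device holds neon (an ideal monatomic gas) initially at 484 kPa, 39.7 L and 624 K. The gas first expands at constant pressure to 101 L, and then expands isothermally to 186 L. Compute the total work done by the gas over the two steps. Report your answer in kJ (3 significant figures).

W_total ≈ 59.5 kJ

Step 1 (isobaric): W = PΔV = (484 kPa)(101 − 39.7 L) = 29669 J.
After step 1: P = 484 kPa, V = 101 L, T = 1588 K.
Step 2 (isothermal): W = P₁V₁ ln(V₂/V₁) = (48884) ln(186/101) = 29850 J.
W_total = 29669 + 29850 = 59519 J.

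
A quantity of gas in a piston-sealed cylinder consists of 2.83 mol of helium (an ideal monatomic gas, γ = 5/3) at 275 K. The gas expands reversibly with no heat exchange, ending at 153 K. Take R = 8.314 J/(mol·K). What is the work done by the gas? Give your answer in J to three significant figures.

Adiabatic ⇒ Q = 0, so W_by = −ΔU = nCᵥ(T₁ − T₂).
Cᵥ = 3R/2 = 12.47 J/(mol·K).
W = (2.83)(12.47)(275 − 153) = 4306 J.

W ≈ 4310 J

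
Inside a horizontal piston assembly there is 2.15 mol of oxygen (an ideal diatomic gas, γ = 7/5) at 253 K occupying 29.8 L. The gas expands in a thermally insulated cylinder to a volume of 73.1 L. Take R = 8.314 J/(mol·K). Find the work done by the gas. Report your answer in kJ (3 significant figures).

Adiabatic: TV^(γ−1) = const with γ = 7/5.
T₂ = T₁ (V₁/V₂)^(γ−1) = 253 × (29.8/73.1)^0.4 = 253 × 0.6984 = 176.7 K.
W_by = nCᵥ(T₁ − T₂) = (2.15)(20.79)(253 − 176.7) = 3410 J.

W ≈ 3.41 kJ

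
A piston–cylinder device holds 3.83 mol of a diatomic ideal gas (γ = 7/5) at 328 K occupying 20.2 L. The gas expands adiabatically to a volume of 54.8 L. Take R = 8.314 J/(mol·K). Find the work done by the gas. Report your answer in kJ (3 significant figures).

W ≈ 8.59 kJ

Adiabatic: TV^(γ−1) = const with γ = 7/5.
T₂ = T₁ (V₁/V₂)^(γ−1) = 328 × (20.2/54.8)^0.4 = 328 × 0.6709 = 220 K.
W_by = nCᵥ(T₁ − T₂) = (3.83)(20.79)(328 − 220) = 8594 J.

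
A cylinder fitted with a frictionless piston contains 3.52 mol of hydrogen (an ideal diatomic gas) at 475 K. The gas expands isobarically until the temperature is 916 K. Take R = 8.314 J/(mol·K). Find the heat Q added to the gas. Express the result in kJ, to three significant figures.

Q ≈ 45.2 kJ

Isobaric: W = nRΔT = (3.52)(8.314)(441) = 12906 J.
ΔU = nCᵥΔT with Cᵥ = 5R/2: ΔU = (3.52)(20.79)(441) = 32265 J.
Q = ΔU + W = 32265 + 12906 = 45171 J.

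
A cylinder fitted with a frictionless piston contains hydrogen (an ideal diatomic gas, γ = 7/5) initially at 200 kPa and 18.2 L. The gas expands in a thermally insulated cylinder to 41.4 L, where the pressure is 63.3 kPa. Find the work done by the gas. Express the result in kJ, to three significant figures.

W ≈ 2.55 kJ

Adiabatic: W = (P₁V₁ − P₂V₂)/(γ − 1) with γ = 7/5.
P₁V₁ = 3640 J, P₂V₂ = 2621 J.
W = (3640 − 2621) / 0.4 = 2548 J.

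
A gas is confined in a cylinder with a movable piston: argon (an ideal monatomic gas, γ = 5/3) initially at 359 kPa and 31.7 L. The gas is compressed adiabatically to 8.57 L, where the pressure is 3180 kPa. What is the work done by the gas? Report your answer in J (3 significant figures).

W ≈ -23800 J

Adiabatic: W = (P₁V₁ − P₂V₂)/(γ − 1) with γ = 5/3.
P₁V₁ = 11380 J, P₂V₂ = 27253 J.
W = (11380 − 27253) / 0.6667 = -23808 J.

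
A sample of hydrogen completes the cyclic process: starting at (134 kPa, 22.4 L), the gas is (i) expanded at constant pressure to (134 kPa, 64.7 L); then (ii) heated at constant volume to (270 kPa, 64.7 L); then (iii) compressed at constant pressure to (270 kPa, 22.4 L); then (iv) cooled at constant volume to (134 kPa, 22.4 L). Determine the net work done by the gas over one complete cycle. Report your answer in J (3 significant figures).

W_net ≈ -5750 J

Constant-volume legs do no work.
W(i) = (134)(64.7 − 22.4) = 5668 J; W(iii) = (270)(22.4 − 64.7) = -11421 J.
W_net = 5668 − 11421 = -5753 J (the counter-clockwise enclosed area).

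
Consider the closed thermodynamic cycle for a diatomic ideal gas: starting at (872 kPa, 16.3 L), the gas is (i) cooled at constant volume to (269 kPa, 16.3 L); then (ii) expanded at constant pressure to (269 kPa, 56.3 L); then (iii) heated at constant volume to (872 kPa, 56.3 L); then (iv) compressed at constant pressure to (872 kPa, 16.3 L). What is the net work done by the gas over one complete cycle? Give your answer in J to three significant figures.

W_net ≈ -24100 J

Constant-volume legs do no work.
W(ii) = (269)(56.3 − 16.3) = 10760 J; W(iv) = (872)(16.3 − 56.3) = -34880 J.
W_net = 10760 − 34880 = -24120 J (the counter-clockwise enclosed area).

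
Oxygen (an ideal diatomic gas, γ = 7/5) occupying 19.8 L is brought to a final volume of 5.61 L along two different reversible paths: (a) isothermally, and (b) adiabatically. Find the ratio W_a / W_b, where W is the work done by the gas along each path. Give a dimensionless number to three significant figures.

W_a / W_b ≈ 0.769

Path (a) isothermal: W = P₁V₁ ln(V₂/V₁) → W_a/(P₁V₁) = -1.261.
Path (b) adiabatic: W = P₁V₁(1 − (V₁/V₂)^(γ−1))/(γ−1) → W_b/(P₁V₁) = -1.64.
W_a / W_b = -1.261 / -1.64 = 0.7689.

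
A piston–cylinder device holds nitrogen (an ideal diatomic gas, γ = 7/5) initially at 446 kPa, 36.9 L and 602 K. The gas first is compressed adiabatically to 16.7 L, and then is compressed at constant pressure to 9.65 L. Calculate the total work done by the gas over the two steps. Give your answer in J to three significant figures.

Step 1 (adiabatic): W = (P₁V₁ − P₂V₂)/(γ−1) = (16457 − 22599)/0.4 = -15353 J.
After step 1: P = 1353 kPa, V = 16.7 L, T = 826.6 K.
Step 2 (isobaric): W = PΔV = (1353 kPa)(9.65 − 16.7 L) = -9540 J.
W_total = -15353 − 9540 = -24894 J.

W_total ≈ -24900 J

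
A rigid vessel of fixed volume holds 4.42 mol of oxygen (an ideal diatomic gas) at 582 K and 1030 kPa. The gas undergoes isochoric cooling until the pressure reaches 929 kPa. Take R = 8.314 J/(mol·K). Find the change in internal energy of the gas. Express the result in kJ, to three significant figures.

ΔU ≈ -5.24 kJ

Constant volume ⇒ W = 0, so Q = ΔU = nCᵥΔT with Cᵥ = 5R/2 = 20.79 J/(mol·K).
At constant V, T₂/T₁ = P₂/P₁ ⇒ ΔT = T₁(P₂/P₁ − 1) = 582·(929/1030 − 1) = -57.07 K.
ΔU = (4.42)(20.79)(-57.07) = -5243 J.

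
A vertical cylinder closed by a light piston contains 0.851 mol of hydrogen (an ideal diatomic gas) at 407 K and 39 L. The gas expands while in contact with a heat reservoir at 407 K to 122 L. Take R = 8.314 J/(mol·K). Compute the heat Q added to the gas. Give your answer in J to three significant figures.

Isothermal ⇒ ΔU = 0, so Q = W = nRT ln(V₂/V₁).
Q = (0.851)(8.314)(407) ln(122/39) = 2880 × 1.14 = 3284 J.

Q ≈ 3280 J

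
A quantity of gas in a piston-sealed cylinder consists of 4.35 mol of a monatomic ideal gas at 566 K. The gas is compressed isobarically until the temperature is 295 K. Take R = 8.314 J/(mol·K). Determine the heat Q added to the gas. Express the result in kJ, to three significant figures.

Q ≈ -24.5 kJ

Isobaric: W = nRΔT = (4.35)(8.314)(-271) = -9801 J.
ΔU = nCᵥΔT with Cᵥ = 3R/2: ΔU = (4.35)(12.47)(-271) = -14701 J.
Q = ΔU + W = -14701 − 9801 = -24502 J.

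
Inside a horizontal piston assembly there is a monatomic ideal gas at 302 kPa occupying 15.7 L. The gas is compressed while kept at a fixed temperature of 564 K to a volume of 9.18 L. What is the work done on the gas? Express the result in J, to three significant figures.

Isothermal: W = nRT ln(V₂/V₁) = P₁V₁ ln(V₂/V₁).
P₁V₁ = (302 kPa)(15.7 L) = 4741 J.
W = 4741 × ln(9.18/15.7) = 4741 × -0.5366
W_by_gas = -2544 J; work on gas = −W_by = 2544 J.

W ≈ 2540 J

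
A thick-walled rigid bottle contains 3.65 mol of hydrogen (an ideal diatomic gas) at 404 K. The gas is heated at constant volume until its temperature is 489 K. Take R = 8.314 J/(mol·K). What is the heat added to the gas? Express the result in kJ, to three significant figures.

Constant volume ⇒ W = 0, so Q = ΔU = nCᵥΔT with Cᵥ = 5R/2 = 20.79 J/(mol·K).
ΔU = (3.65)(20.79)(489 − 404) = 6449 J.

Q ≈ 6.45 kJ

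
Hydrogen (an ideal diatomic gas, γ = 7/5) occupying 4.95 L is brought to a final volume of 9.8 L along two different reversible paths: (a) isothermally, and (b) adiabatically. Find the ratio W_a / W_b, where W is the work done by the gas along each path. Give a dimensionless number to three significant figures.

W_a / W_b ≈ 1.14

Path (a) isothermal: W = P₁V₁ ln(V₂/V₁) → W_a/(P₁V₁) = 0.683.
Path (b) adiabatic: W = P₁V₁(1 − (V₁/V₂)^(γ−1))/(γ−1) → W_b/(P₁V₁) = 0.5976.
W_a / W_b = 0.683 / 0.5976 = 1.143.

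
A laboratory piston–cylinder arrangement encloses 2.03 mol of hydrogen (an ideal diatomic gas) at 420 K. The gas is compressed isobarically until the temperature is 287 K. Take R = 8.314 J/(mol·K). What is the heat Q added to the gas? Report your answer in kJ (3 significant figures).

Isobaric: W = nRΔT = (2.03)(8.314)(-133) = -2245 J.
ΔU = nCᵥΔT with Cᵥ = 5R/2: ΔU = (2.03)(20.79)(-133) = -5612 J.
Q = ΔU + W = -5612 − 2245 = -7856 J.

Q ≈ -7.86 kJ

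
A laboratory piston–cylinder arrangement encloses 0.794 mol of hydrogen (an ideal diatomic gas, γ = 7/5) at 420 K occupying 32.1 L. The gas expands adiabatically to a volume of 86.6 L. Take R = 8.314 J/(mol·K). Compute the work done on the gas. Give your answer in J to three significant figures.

Adiabatic: TV^(γ−1) = const with γ = 7/5.
T₂ = T₁ (V₁/V₂)^(γ−1) = 420 × (32.1/86.6)^0.4 = 420 × 0.6723 = 282.4 K.
W_by = nCᵥ(T₁ − T₂) = (0.794)(20.79)(420 − 282.4) = 2271 J.
Work on gas = −W_by = -2271 J.

W ≈ -2270 J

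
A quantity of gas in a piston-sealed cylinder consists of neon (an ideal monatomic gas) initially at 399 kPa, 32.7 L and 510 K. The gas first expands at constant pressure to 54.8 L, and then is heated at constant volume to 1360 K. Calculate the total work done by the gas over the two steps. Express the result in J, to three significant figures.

Step 1 (isobaric): W = PΔV = (399 kPa)(54.8 − 32.7 L) = 8818 J.
Step 2 (isochoric): W = 0 (constant volume).
W_total = 8818 + 0 = 8818 J.

W_total ≈ 8820 J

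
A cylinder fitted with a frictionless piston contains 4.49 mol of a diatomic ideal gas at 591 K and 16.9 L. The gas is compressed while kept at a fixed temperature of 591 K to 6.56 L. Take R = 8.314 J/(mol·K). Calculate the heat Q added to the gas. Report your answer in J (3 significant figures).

Q ≈ -20900 J

Isothermal ⇒ ΔU = 0, so Q = W = nRT ln(V₂/V₁).
Q = (4.49)(8.314)(591) ln(6.56/16.9) = 22062 × -0.9463 = -20878 J.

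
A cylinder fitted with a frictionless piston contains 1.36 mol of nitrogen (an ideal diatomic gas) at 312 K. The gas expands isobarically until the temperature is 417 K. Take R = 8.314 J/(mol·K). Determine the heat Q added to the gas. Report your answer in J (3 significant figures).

Q ≈ 4160 J

Isobaric: W = nRΔT = (1.36)(8.314)(105) = 1187 J.
ΔU = nCᵥΔT with Cᵥ = 5R/2: ΔU = (1.36)(20.79)(105) = 2968 J.
Q = ΔU + W = 2968 + 1187 = 4155 J.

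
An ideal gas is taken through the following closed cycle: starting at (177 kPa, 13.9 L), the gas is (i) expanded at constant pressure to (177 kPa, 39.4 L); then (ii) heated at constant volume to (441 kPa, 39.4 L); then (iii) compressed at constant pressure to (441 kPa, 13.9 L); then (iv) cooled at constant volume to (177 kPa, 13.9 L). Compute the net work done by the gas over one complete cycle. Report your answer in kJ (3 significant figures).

Constant-volume legs do no work.
W(i) = (177)(39.4 − 13.9) = 4514 J; W(iii) = (441)(13.9 − 39.4) = -11246 J.
W_net = 4514 − 11246 = -6732 J (the counter-clockwise enclosed area).

W_net ≈ -6.73 kJ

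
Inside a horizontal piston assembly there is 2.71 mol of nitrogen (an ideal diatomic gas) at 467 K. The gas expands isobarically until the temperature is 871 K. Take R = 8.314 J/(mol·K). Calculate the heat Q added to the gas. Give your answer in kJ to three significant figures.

Isobaric: W = nRΔT = (2.71)(8.314)(404) = 9102 J.
ΔU = nCᵥΔT with Cᵥ = 5R/2: ΔU = (2.71)(20.79)(404) = 22756 J.
Q = ΔU + W = 22756 + 9102 = 31859 J.

Q ≈ 31.9 kJ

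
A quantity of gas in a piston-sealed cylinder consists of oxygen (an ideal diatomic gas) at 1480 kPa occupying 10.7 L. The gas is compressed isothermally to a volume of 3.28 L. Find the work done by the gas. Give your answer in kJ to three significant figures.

Isothermal: W = nRT ln(V₂/V₁) = P₁V₁ ln(V₂/V₁).
P₁V₁ = (1480 kPa)(10.7 L) = 15836 J.
W = 15836 × ln(3.28/10.7) = 15836 × -1.182
W_by_gas = -18724 J.

W ≈ -18.7 kJ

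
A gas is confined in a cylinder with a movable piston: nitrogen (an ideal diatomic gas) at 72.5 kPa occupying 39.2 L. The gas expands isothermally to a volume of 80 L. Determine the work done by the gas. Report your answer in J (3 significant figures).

W ≈ 2030 J

Isothermal: W = nRT ln(V₂/V₁) = P₁V₁ ln(V₂/V₁).
P₁V₁ = (72.5 kPa)(39.2 L) = 2842 J.
W = 2842 × ln(80/39.2) = 2842 × 0.7133
W_by_gas = 2027 J.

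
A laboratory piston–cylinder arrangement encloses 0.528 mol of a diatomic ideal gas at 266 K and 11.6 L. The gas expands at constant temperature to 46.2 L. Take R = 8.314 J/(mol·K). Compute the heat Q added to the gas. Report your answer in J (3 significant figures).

Isothermal ⇒ ΔU = 0, so Q = W = nRT ln(V₂/V₁).
Q = (0.528)(8.314)(266) ln(46.2/11.6) = 1168 × 1.382 = 1614 J.

Q ≈ 1610 J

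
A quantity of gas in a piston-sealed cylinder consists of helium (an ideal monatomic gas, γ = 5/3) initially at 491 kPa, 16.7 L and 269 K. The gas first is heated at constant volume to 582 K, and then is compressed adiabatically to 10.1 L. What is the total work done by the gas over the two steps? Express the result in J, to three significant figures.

Step 1 (isochoric): W = 0 (constant volume).
After step 1: P = 1062 kPa (V unchanged).
Step 2 (adiabatic): W = (P₁V₁ − P₂V₂)/(γ−1) = (17741 − 24806)/0.667 = -10599 J.
W_total = 0 − 10599 = -10599 J.

W_total ≈ -10600 J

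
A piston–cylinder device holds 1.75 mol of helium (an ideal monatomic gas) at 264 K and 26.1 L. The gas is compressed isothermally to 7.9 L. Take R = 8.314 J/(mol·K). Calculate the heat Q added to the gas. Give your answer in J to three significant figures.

Q ≈ -4590 J

Isothermal ⇒ ΔU = 0, so Q = W = nRT ln(V₂/V₁).
Q = (1.75)(8.314)(264) ln(7.9/26.1) = 3841 × -1.195 = -4590 J.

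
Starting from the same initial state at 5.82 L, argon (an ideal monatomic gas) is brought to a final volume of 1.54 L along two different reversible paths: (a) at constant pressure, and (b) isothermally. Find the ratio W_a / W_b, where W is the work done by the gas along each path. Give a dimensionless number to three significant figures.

W_a / W_b ≈ 0.553

Path (a) isobaric: W = P₁(V₂ − V₁) → W_a/(P₁V₁) = -0.7354.
Path (b) isothermal: W = P₁V₁ ln(V₂/V₁) → W_b/(P₁V₁) = -1.33.
W_a / W_b = -0.7354 / -1.33 = 0.5531.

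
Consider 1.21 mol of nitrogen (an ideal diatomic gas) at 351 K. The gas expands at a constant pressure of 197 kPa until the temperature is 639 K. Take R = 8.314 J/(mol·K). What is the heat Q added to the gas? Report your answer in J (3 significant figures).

Q ≈ 10100 J

Isobaric: W = nRΔT = (1.21)(8.314)(288) = 2897 J.
ΔU = nCᵥΔT with Cᵥ = 5R/2: ΔU = (1.21)(20.79)(288) = 7243 J.
Q = ΔU + W = 7243 + 2897 = 10140 J.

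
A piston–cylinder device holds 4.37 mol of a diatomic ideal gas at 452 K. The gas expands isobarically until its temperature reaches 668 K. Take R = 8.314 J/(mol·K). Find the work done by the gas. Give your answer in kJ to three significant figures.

W ≈ 7.85 kJ

Isobaric: W = P ΔV = nR ΔT.
W = (4.37)(8.314)(668 − 452) = 7848 J.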